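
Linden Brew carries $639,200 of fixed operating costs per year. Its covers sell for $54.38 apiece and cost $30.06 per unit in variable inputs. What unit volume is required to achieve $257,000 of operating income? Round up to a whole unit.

Unit CM = price − variable cost = $54.38 − $30.06 = $24.32.
Required volume = (fixed costs + target profit) ÷ CM = ($639,200 + $257,000) ÷ $24.32 = 36,850.33, so 36,851 covers.

36,851 covers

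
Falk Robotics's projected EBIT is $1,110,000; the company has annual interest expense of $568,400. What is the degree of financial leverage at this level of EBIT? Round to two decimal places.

Interest = $568,400.00.
Degree of financial leverage = EBIT / (EBIT − interest) = $1,110,000 / $541,600.00 = 2.0495.

2.05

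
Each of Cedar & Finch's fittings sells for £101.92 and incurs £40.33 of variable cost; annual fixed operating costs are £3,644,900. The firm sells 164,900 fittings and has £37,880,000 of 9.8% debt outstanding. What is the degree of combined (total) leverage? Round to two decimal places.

At 164,900 units, contribution = 164,900 × £61.59 = £10,156,191.00.
EBIT = £10,156,191.00 − £3,644,900 = £6,511,291.00. Interest = £3,712,240.00.
DOL = £10,156,191.00 ÷ £6,511,291.00 = 1.5598; DFL = £6,511,291.00 ÷ £2,799,051.00 = 2.3262.
Combined leverage = 1.5598 × 2.3262 = 3.6284.

3.63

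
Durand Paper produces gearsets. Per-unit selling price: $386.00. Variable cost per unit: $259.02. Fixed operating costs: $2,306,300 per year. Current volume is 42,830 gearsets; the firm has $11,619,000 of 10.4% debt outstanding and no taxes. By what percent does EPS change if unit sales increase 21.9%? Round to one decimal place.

+61.9%

At 42,830 units, contribution = 42,830 × $126.98 = $5,438,553.40.
Operating income = contribution − fixed costs = $5,438,553.40 − $2,306,300 = $3,132,253.40.
Interest = $1,208,376.00, so EBIT − I = $1,923,877.40.
Degree of combined leverage = contribution ÷ (EBIT − I) = $5,438,553.40 ÷ $1,923,877.40 = 2.8269.
EPS therefore changes by 2.8269 × (+21.9%) = +61.9%.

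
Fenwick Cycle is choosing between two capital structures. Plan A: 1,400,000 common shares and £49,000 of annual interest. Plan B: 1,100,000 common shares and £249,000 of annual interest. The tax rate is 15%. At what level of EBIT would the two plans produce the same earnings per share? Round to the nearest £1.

At indifference, (EBIT − 49,000)(1 − t)/1,400,000 = (EBIT − 249,000)(1 − t)/1,100,000.
Cancelling (1 − t) and cross-multiplying: 1,100,000·(EBIT − 49,000) = 1,400,000·(EBIT − 249,000).
EBIT × (1,400,000 − 1,100,000) = 249,000 × 1,400,000 − 49,000 × 1,100,000 = 294,700,000,000, so EBIT = 294,700,000,000 ÷ 300,000 = 982,333.33.

£982,333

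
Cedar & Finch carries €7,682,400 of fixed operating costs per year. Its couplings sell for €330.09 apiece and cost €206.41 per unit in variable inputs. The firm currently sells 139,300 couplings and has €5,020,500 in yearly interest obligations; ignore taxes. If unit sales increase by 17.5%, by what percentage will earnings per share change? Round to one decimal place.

+66.6%

At 139,300 units, contribution = 139,300 × €123.68 = €17,228,624.00.
EBIT = €17,228,624.00 − €7,682,400 = €9,546,224.00.
Interest = €5,020,500.00, so EBIT − I = €4,525,724.00.
Degree of combined leverage = contribution ÷ (EBIT − I) = €17,228,624.00 ÷ €4,525,724.00 = 3.8068.
%ΔEPS = DCL × %ΔSales = 3.8068 × +17.5% = +66.6%.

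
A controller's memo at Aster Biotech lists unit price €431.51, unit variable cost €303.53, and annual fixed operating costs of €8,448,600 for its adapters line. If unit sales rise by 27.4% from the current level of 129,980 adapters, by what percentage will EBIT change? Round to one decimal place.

Total contribution margin = 129,980 × €127.98 = €16,634,840.40.
Operating income = contribution − fixed costs = €16,634,840.40 − €8,448,600 = €8,186,240.40.
Degree of operating leverage = €16,634,840.40 / €8,186,240.40 = 2.0320.
Operating income changes by 2.0320 × +27.4% = +55.7%.

+55.7%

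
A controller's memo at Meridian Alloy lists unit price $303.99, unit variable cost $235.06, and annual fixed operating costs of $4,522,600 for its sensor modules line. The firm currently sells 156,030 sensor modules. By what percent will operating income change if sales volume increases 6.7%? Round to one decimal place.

Contribution at this volume is 156,030 × $68.93 = $10,755,147.90.
EBIT = $10,755,147.90 − $4,522,600 = $6,232,547.90.
DOL = contribution ÷ EBIT = $10,755,147.90 ÷ $6,232,547.90 = 1.7256.
So EBIT moves 1.7256 × (+6.7%) = +11.6%.

+11.6%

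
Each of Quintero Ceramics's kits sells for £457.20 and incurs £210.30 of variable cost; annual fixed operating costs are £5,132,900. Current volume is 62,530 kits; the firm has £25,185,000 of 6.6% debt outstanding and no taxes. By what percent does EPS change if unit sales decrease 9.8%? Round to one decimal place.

-17.5%

Contribution at this volume is 62,530 × £246.90 = £15,438,657.00.
Operating income = contribution − fixed costs = £15,438,657.00 − £5,132,900 = £10,305,757.00.
After interest of £1,662,210.00, pre-tax earnings = £8,643,547.00.
DCL = total CM / (EBIT − I) = £15,438,657.00 / £8,643,547.00 = 1.7861.
EPS therefore changes by 1.7861 × (-9.8%) = -17.5%.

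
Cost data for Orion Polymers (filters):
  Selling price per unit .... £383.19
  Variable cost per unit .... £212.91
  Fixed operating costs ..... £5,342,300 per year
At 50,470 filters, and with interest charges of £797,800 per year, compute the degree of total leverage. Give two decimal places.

Contribution at this volume is 50,470 × £170.28 = £8,594,031.60.
EBIT = £8,594,031.60 − £5,342,300 = £3,251,731.60. Interest = £797,800.00, so EBIT − I = £2,453,931.60.
Degree of total leverage = total CM / (EBIT − interest) = £8,594,031.60 / £2,453,931.60 = 3.5021.

3.50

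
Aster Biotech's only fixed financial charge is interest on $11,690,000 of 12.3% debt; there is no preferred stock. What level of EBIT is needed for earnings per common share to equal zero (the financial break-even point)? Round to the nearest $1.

$1,437,870

Annual interest = 12.3% × $11,690,000 = $1,437,870.00.
With no preferred dividends, EPS = 0 when EBIT exactly covers interest, so the financial break-even EBIT is $1,437,870.00.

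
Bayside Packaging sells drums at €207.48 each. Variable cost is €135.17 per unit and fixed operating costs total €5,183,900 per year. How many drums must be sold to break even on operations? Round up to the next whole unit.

71,690 drums

Unit CM = price − variable cost = €207.48 − €135.17 = €72.31.
Break-even Q = €5,183,900 / €72.31 = 71,689.95 → 71,690 drums.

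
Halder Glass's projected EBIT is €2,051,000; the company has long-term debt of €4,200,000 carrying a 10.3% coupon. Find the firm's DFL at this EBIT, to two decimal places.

1.27

Annual interest charges come to €432,600.00.
DFL = EBIT ÷ (EBIT − I) = €2,051,000 ÷ (€2,051,000 − €432,600.00) = €2,051,000 ÷ €1,618,400.00 = 1.2673.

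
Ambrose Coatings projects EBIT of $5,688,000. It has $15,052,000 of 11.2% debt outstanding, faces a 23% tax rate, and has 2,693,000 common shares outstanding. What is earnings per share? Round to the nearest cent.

$1.14

Pre-tax income = $5,688,000 − $1,685,824.00 = $4,002,176.00.
After tax at 23%: net income = $4,002,176.00 × 0.77 = $3,081,675.52.
Per share: $3,081,675.52 / 2,693,000 shares = $1.14.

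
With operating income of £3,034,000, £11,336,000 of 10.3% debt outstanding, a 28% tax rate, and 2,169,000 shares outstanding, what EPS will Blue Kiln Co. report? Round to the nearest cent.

Interest = £1,167,608.00, so EBT = £3,034,000 − £1,167,608.00 = £1,866,392.00.
Net income = £1,866,392.00 × (1 − 0.28) = £1,343,802.24.
EPS = £1,343,802.24 ÷ 2,169,000 = £0.62.

£0.62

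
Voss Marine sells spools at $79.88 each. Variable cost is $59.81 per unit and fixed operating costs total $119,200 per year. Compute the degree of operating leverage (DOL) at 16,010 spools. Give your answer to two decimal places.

At 16,010 units, contribution = 16,010 × $20.07 = $321,320.70.
Subtracting fixed costs: EBIT = $321,320.70 − $119,200 = $202,120.70.
So DOL = total CM / EBIT = $321,320.70 / $202,120.70 = 1.5897.

1.59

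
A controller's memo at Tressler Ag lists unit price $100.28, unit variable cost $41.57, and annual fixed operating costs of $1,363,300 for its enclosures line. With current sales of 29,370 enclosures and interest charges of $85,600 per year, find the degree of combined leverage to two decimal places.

6.26

Total contribution margin = 29,370 × $58.71 = $1,724,312.70.
EBIT = $1,724,312.70 − $1,363,300 = $361,012.70. Interest = $85,600.00, so EBIT − I = $275,412.70.
Degree of total leverage = total CM / (EBIT − interest) = $1,724,312.70 / $275,412.70 = 6.2608.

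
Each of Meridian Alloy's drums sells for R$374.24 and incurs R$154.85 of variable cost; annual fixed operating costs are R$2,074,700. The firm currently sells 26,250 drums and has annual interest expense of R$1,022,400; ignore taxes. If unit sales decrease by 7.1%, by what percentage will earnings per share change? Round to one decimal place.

-15.4%

At 26,250 units, contribution = 26,250 × R$219.39 = R$5,758,987.50.
Subtracting fixed costs: EBIT = R$5,758,987.50 − R$2,074,700 = R$3,684,287.50.
Interest = R$1,022,400.00, so EBIT − I = R$2,661,887.50.
DCL = total CM / (EBIT − I) = R$5,758,987.50 / R$2,661,887.50 = 2.1635.
EPS therefore changes by 2.1635 × (-7.1%) = -15.4%.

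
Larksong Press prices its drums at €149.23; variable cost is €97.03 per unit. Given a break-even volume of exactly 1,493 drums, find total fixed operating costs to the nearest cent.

Unit CM = price − variable cost = €149.23 − €97.03 = €52.20.
Since BE = FC / CM, FC = 1,493 × €52.20 = €77,934.60.

€77,934.60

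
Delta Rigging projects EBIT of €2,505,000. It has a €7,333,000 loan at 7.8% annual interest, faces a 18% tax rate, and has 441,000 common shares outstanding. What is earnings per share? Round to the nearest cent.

€3.59

Interest = €571,974.00, so EBT = €2,505,000 − €571,974.00 = €1,933,026.00.
Net income = €1,933,026.00 × (1 − 0.18) = €1,585,081.32.
Per share: €1,585,081.32 / 441,000 shares = €3.59.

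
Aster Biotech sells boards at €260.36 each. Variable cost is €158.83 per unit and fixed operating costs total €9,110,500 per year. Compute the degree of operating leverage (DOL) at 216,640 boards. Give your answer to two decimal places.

Contribution at this volume is 216,640 × €101.53 = €21,995,459.20.
EBIT = €21,995,459.20 − €9,110,500 = €12,884,959.20.
So DOL = total CM / EBIT = €21,995,459.20 / €12,884,959.20 = 1.7071.

1.71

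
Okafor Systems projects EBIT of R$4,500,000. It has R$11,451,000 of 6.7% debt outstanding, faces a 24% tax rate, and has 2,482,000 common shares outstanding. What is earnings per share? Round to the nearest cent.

Interest = R$767,217.00, so EBT = R$4,500,000 − R$767,217.00 = R$3,732,783.00.
After tax at 24%: net income = R$3,732,783.00 × 0.76 = R$2,836,915.08.
Per share: R$2,836,915.08 / 2,482,000 shares = R$1.14.

R$1.14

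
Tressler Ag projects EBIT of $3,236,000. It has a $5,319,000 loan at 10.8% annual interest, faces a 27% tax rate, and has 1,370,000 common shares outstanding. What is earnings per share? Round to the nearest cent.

$1.42

Interest = $574,452.00, so EBT = $3,236,000 − $574,452.00 = $2,661,548.00.
Net income = $2,661,548.00 × (1 − 0.27) = $1,942,930.04.
Per share: $1,942,930.04 / 1,370,000 shares = $1.42.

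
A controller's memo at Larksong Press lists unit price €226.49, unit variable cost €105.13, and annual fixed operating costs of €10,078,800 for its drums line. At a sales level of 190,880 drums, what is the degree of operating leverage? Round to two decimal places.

At 190,880 units, contribution = 190,880 × €121.36 = €23,165,196.80.
Subtracting fixed costs: EBIT = €23,165,196.80 − €10,078,800 = €13,086,396.80.
So DOL = total CM / EBIT = €23,165,196.80 / €13,086,396.80 = 1.7702.

1.77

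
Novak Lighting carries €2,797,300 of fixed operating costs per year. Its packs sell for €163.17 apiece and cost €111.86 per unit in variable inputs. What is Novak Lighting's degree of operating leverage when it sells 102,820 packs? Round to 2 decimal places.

2.13

Contribution at this volume is 102,820 × €51.31 = €5,275,694.20.
EBIT = €5,275,694.20 − €2,797,300 = €2,478,394.20.
DOL = contribution ÷ EBIT = €5,275,694.20 ÷ €2,478,394.20 = 2.1287.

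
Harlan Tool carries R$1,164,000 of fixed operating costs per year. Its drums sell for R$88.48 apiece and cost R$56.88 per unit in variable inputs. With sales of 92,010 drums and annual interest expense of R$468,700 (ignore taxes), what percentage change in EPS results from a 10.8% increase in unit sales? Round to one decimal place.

+24.6%

Contribution at this volume is 92,010 × R$31.60 = R$2,907,516.00.
Subtracting fixed costs: EBIT = R$2,907,516.00 − R$1,164,000 = R$1,743,516.00.
Interest = R$468,700.00, so EBIT − I = R$1,274,816.00.
DCL = total CM / (EBIT − I) = R$2,907,516.00 / R$1,274,816.00 = 2.2807.
%ΔEPS = DCL × %ΔSales = 2.2807 × +10.8% = +24.6%.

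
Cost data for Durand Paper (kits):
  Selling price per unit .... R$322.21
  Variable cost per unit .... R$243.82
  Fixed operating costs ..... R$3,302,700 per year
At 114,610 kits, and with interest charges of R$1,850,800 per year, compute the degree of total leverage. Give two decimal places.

Contribution at this volume is 114,610 × R$78.39 = R$8,984,277.90.
Operating income = contribution − fixed costs = R$8,984,277.90 − R$3,302,700 = R$5,681,577.90. Interest = R$1,850,800.00, so EBIT − I = R$3,830,777.90.
Degree of total leverage = total CM / (EBIT − interest) = R$8,984,277.90 / R$3,830,777.90 = 2.3453.

2.35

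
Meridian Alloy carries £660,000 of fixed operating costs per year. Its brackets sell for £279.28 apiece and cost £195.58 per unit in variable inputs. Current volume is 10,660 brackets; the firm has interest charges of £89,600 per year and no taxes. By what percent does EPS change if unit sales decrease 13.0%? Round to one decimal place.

Total contribution margin = 10,660 × £83.70 = £892,242.00.
EBIT = £892,242.00 − £660,000 = £232,242.00.
After interest of £89,600.00, pre-tax earnings = £142,642.00.
DCL = total CM / (EBIT − I) = £892,242.00 / £142,642.00 = 6.2551.
%ΔEPS = DCL × %ΔSales = 6.2551 × -13.0% = -81.3%.

-81.3%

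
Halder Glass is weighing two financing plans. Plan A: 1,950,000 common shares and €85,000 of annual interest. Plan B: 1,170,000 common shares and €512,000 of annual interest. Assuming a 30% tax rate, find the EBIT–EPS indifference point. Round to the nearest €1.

At indifference, (EBIT − 85,000)(1 − t)/1,950,000 = (EBIT − 512,000)(1 − t)/1,170,000.
The (1 − t) factor cancels: (EBIT − 85,000) × 1,170,000 = (EBIT − 512,000) × 1,950,000.
EBIT × (1,950,000 − 1,170,000) = 512,000 × 1,950,000 − 85,000 × 1,170,000 = 898,950,000,000, so EBIT = 898,950,000,000 ÷ 780,000 = 1,152,500.00.

€1,152,500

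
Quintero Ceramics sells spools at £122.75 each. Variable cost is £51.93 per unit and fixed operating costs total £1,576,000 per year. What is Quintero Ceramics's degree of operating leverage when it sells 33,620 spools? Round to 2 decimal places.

2.96

Contribution at this volume is 33,620 × £70.82 = £2,380,968.40.
EBIT = £2,380,968.40 − £1,576,000 = £804,968.40.
Degree of operating leverage = £2,380,968.40 / £804,968.40 = 2.9578.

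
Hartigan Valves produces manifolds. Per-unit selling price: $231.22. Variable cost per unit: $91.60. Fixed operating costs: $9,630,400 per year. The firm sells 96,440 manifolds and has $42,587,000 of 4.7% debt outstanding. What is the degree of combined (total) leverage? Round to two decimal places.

7.35

Contribution at this volume is 96,440 × $139.62 = $13,464,952.80.
EBIT = $13,464,952.80 − $9,630,400 = $3,834,552.80. Interest = $2,001,589.00.
DOL = $13,464,952.80 ÷ $3,834,552.80 = 3.5115; DFL = $3,834,552.80 ÷ $1,832,963.80 = 2.0920.
Combined leverage = 3.5115 × 2.0920 = 7.3461.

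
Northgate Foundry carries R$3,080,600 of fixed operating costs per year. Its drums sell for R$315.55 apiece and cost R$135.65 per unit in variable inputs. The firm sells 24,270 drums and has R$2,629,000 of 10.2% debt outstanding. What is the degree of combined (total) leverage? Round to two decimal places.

Contribution at this volume is 24,270 × R$179.90 = R$4,366,173.00.
EBIT = R$4,366,173.00 − R$3,080,600 = R$1,285,573.00. Interest = R$268,158.00.
DOL = R$4,366,173.00 ÷ R$1,285,573.00 = 3.3963; DFL = R$1,285,573.00 ÷ R$1,017,415.00 = 1.2636.
Combined leverage = 3.3963 × 1.2636 = 4.2916.

4.29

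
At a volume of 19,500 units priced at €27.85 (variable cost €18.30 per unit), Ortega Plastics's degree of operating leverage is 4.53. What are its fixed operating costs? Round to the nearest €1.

At 19,500 units, contribution = 19,500 × €9.55 = €186,225.00.
Since DOL = CM ÷ EBIT, EBIT = €186,225.00 ÷ 4.53 = €41,109.27.
Fixed costs = CM − EBIT = €186,225.00 − €41,109.27 = €145,116.

€145,116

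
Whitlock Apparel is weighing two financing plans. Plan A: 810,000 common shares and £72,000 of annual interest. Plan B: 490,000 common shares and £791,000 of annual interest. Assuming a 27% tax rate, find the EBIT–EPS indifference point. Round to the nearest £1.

£1,891,969

Set EPS_A = EPS_B: (EBIT − £72,000)(1 − 0.27) ÷ 810,000 = (EBIT − £791,000)(1 − 0.27) ÷ 490,000.
The (1 − t) factor cancels: (EBIT − 72,000) × 490,000 = (EBIT − 791,000) × 810,000.
Solving, EBIT = (791,000·810,000 − 72,000·490,000) / (810,000 − 490,000) = 605,430,000,000 / 320,000 = 1,891,968.75.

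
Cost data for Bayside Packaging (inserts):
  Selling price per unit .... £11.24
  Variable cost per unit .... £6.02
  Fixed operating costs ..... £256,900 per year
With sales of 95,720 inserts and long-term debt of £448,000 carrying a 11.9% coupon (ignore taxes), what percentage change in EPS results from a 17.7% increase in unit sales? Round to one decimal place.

At 95,720 units, contribution = 95,720 × £5.22 = £499,658.40.
Operating income = contribution − fixed costs = £499,658.40 − £256,900 = £242,758.40.
After interest of £53,312.00, pre-tax earnings = £189,446.40.
Degree of combined leverage = contribution ÷ (EBIT − I) = £499,658.40 ÷ £189,446.40 = 2.6375.
EPS therefore changes by 2.6375 × (+17.7%) = +46.7%.

+46.7%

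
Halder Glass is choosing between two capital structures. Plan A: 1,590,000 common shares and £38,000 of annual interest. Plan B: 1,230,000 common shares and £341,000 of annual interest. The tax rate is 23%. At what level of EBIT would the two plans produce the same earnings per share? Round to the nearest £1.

Set EPS_A = EPS_B: (EBIT − £38,000)(1 − 0.23) ÷ 1,590,000 = (EBIT − £341,000)(1 − 0.23) ÷ 1,230,000.
Cancelling (1 − t) and cross-multiplying: 1,230,000·(EBIT − 38,000) = 1,590,000·(EBIT − 341,000).
Solving, EBIT = (341,000·1,590,000 − 38,000·1,230,000) / (1,590,000 − 1,230,000) = 495,450,000,000 / 360,000 = 1,376,250.00.

£1,376,250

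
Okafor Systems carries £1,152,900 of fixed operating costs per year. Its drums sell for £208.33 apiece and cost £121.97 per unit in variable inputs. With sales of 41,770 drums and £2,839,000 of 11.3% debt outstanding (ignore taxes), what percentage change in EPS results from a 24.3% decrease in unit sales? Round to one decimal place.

At 41,770 units, contribution = 41,770 × £86.36 = £3,607,257.20.
Subtracting fixed costs: EBIT = £3,607,257.20 − £1,152,900 = £2,454,357.20.
Interest = £320,807.00, so EBIT − I = £2,133,550.20.
DCL = total CM / (EBIT − I) = £3,607,257.20 / £2,133,550.20 = 1.6907.
EPS therefore changes by 1.6907 × (-24.3%) = -41.1%.

-41.1%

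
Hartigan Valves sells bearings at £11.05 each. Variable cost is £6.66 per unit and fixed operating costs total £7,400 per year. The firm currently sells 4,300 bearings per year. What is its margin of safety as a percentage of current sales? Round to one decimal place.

60.8%

Contribution margin per unit = £11.05 − £6.66 = £4.39. Break-even units = £7,400 ÷ £4.39 = 1,685.65; break-even revenue = 1,685.65 × £11.05 = £18,626.42.
Current sales = 4,300 × £11.05 = £47,515.00.
Margin of safety = (£47,515.00 − £18,626.42) ÷ £47,515.00 = 60.8%.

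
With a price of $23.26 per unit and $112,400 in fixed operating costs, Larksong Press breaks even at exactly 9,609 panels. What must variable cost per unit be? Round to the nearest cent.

$11.56

Contribution per unit must be FC / Q = $112,400 / 9,609 = $11.6974.
Hence VC = price − CM = $23.26 − $11.6974 = $11.56.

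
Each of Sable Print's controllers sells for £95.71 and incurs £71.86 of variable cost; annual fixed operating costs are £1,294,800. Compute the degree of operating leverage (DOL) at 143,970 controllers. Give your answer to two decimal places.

1.61

Total contribution margin = 143,970 × £23.85 = £3,433,684.50.
Subtracting fixed costs: EBIT = £3,433,684.50 − £1,294,800 = £2,138,884.50.
DOL = contribution ÷ EBIT = £3,433,684.50 ÷ £2,138,884.50 = 1.6054.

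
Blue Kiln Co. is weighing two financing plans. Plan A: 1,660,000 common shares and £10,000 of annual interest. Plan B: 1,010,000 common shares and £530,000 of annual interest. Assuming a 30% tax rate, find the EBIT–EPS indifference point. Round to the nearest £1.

£1,338,000

Set EPS_A = EPS_B: (EBIT − £10,000)(1 − 0.30) ÷ 1,660,000 = (EBIT − £530,000)(1 − 0.30) ÷ 1,010,000.
Cancelling (1 − t) and cross-multiplying: 1,010,000·(EBIT − 10,000) = 1,660,000·(EBIT − 530,000).
EBIT × (1,660,000 − 1,010,000) = 530,000 × 1,660,000 − 10,000 × 1,010,000 = 869,700,000,000, so EBIT = 869,700,000,000 ÷ 650,000 = 1,338,000.00.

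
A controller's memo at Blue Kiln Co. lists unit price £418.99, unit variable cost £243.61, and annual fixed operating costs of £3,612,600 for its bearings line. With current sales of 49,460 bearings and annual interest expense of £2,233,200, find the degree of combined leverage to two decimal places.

3.07

At 49,460 units, contribution = 49,460 × £175.38 = £8,674,294.80.
Subtracting fixed costs: EBIT = £8,674,294.80 − £3,612,600 = £5,061,694.80. Interest = £2,233,200.00.
DOL = £8,674,294.80 ÷ £5,061,694.80 = 1.7137; DFL = £5,061,694.80 ÷ £2,828,494.80 = 1.7895.
DCL = DOL × DFL = 1.7137 × 1.7895 = 3.0667.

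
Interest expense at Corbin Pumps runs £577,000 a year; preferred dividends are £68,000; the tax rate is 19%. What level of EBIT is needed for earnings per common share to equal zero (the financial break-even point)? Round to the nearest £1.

Grossing the preferred dividend up to pre-tax terms: £68,000 / (1 − 0.19) = £83,950.62.
EPS = 0 when EBIT covers interest plus the pre-tax preferred burden: £577,000 + £83,950.62 = £660,950.62.

£660,951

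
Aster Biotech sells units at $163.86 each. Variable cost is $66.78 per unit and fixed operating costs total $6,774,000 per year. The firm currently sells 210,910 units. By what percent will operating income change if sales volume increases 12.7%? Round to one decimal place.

+19.0%

Total contribution margin = 210,910 × $97.08 = $20,475,142.80.
Operating income = contribution − fixed costs = $20,475,142.80 − $6,774,000 = $13,701,142.80.
Degree of operating leverage = $20,475,142.80 / $13,701,142.80 = 1.4944.
%ΔEBIT = DOL × %ΔSales = 1.4944 × +12.7% = +19.0%.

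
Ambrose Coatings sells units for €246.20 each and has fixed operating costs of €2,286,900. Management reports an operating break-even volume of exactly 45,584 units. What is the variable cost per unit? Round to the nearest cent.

€196.03

At break-even, FC = Q × (P − VC), so P − VC = €2,286,900 ÷ 45,584 = €50.1689.
Variable cost per unit = €246.20 − €50.1689 = €196.03.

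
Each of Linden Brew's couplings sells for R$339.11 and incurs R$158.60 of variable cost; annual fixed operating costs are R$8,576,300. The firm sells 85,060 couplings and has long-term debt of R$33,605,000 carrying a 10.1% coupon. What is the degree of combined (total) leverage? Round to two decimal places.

At 85,060 units, contribution = 85,060 × R$180.51 = R$15,354,180.60.
Operating income = contribution − fixed costs = R$15,354,180.60 − R$8,576,300 = R$6,777,880.60. Interest = R$3,394,105.00, so EBIT − I = R$3,383,775.60.
DCL = contribution ÷ (EBIT − I) = R$15,354,180.60 ÷ R$3,383,775.60 = 4.5376.

4.54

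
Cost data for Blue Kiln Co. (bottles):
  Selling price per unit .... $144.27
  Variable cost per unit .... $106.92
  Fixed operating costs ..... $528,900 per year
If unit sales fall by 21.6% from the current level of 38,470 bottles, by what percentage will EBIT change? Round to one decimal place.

-34.2%

Total contribution margin = 38,470 × $37.35 = $1,436,854.50.
Subtracting fixed costs: EBIT = $1,436,854.50 − $528,900 = $907,954.50.
Degree of operating leverage = $1,436,854.50 / $907,954.50 = 1.5825.
%ΔEBIT = DOL × %ΔSales = 1.5825 × -21.6% = -34.2%.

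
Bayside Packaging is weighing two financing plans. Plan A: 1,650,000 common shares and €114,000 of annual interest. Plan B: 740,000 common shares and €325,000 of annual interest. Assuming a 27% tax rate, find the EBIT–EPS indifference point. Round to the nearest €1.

At indifference, (EBIT − 114,000)(1 − t)/1,650,000 = (EBIT − 325,000)(1 − t)/740,000.
The (1 − t) factor cancels: (EBIT − 114,000) × 740,000 = (EBIT − 325,000) × 1,650,000.
Solving, EBIT = (325,000·1,650,000 − 114,000·740,000) / (1,650,000 − 740,000) = 451,890,000,000 / 910,000 = 496,582.42.

€496,582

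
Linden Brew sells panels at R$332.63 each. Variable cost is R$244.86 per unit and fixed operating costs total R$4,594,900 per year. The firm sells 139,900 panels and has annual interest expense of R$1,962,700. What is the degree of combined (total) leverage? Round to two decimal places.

Contribution at this volume is 139,900 × R$87.77 = R$12,279,023.00.
Subtracting fixed costs: EBIT = R$12,279,023.00 − R$4,594,900 = R$7,684,123.00. Interest = R$1,962,700.00.
DOL = R$12,279,023.00 ÷ R$7,684,123.00 = 1.5980; DFL = R$7,684,123.00 ÷ R$5,721,423.00 = 1.3430.
DCL = DOL × DFL = 1.5980 × 1.3430 = 2.1461.

2.15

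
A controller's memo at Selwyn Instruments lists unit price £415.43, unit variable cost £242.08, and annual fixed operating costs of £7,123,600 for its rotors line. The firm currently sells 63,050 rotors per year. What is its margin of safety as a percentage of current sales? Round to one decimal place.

Unit CM = price − variable cost = £415.43 − £242.08 = £173.35. Break-even units = £7,123,600 ÷ £173.35 = 41,093.74; break-even revenue = 41,093.74 × £415.43 = £17,071,572.82.
Actual sales revenue = 63,050 × £415.43 = £26,192,861.50.
Margin of safety = (£26,192,861.50 − £17,071,572.82) ÷ £26,192,861.50 = 34.8%.

34.8%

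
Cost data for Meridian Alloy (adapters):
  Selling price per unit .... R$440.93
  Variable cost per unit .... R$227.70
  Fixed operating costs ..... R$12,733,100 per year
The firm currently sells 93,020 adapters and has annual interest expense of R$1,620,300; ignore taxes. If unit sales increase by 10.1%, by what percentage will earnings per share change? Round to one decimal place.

+36.5%

At 93,020 units, contribution = 93,020 × R$213.23 = R$19,834,654.60.
Operating income = contribution − fixed costs = R$19,834,654.60 − R$12,733,100 = R$7,101,554.60.
Interest = R$1,620,300.00, so EBIT − I = R$5,481,254.60.
Degree of combined leverage = contribution ÷ (EBIT − I) = R$19,834,654.60 ÷ R$5,481,254.60 = 3.6186.
%ΔEPS = DCL × %ΔSales = 3.6186 × +10.1% = +36.5%.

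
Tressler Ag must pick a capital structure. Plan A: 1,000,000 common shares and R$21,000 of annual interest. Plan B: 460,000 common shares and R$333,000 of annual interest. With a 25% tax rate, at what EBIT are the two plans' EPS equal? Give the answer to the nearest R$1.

R$598,778

Set EPS_A = EPS_B: (EBIT − R$21,000)(1 − 0.25) ÷ 1,000,000 = (EBIT − R$333,000)(1 − 0.25) ÷ 460,000.
The (1 − t) factor cancels: (EBIT − 21,000) × 460,000 = (EBIT − 333,000) × 1,000,000.
Solving, EBIT = (333,000·1,000,000 − 21,000·460,000) / (1,000,000 − 460,000) = 323,340,000,000 / 540,000 = 598,777.78.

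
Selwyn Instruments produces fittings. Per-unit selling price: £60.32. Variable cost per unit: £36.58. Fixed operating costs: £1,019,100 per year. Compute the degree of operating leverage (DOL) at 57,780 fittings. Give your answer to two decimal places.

Total contribution margin = 57,780 × £23.74 = £1,371,697.20.
Operating income = contribution − fixed costs = £1,371,697.20 − £1,019,100 = £352,597.20.
So DOL = total CM / EBIT = £1,371,697.20 / £352,597.20 = 3.8903.

3.89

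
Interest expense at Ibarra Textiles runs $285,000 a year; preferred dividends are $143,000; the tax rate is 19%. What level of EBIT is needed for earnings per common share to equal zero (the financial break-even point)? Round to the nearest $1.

Preferred dividends are paid after tax, so their pre-tax equivalent is $143,000 ÷ (1 − 0.19) = $176,543.21.
Financial break-even EBIT = interest + D_p ÷ (1 − t) = $285,000 + $176,543.21 = $461,543.21.

$461,543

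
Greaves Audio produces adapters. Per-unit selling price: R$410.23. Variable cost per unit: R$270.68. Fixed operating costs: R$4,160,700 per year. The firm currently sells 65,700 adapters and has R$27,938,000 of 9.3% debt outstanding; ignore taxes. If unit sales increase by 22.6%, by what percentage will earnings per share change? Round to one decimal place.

+86.0%

Contribution at this volume is 65,700 × R$139.55 = R$9,168,435.00.
Subtracting fixed costs: EBIT = R$9,168,435.00 − R$4,160,700 = R$5,007,735.00.
Interest = R$2,598,234.00, so EBIT − I = R$2,409,501.00.
Degree of combined leverage = contribution ÷ (EBIT − I) = R$9,168,435.00 ÷ R$2,409,501.00 = 3.8051.
%ΔEPS = DCL × %ΔSales = 3.8051 × +22.6% = +86.0%.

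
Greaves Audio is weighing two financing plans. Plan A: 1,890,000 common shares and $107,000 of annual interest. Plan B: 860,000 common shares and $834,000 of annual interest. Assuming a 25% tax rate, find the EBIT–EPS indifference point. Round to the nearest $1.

At indifference, (EBIT − 107,000)(1 − t)/1,890,000 = (EBIT − 834,000)(1 − t)/860,000.
The (1 − t) factor cancels: (EBIT − 107,000) × 860,000 = (EBIT − 834,000) × 1,890,000.
EBIT × (1,890,000 − 860,000) = 834,000 × 1,890,000 − 107,000 × 860,000 = 1,484,240,000,000, so EBIT = 1,484,240,000,000 ÷ 1,030,000 = 1,441,009.71.

$1,441,010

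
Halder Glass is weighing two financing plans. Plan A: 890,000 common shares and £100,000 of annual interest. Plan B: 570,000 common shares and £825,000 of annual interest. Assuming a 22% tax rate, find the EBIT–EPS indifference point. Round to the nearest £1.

At indifference, (EBIT − 100,000)(1 − t)/890,000 = (EBIT − 825,000)(1 − t)/570,000.
Cancelling (1 − t) and cross-multiplying: 570,000·(EBIT − 100,000) = 890,000·(EBIT − 825,000).
EBIT × (890,000 − 570,000) = 825,000 × 890,000 − 100,000 × 570,000 = 677,250,000,000, so EBIT = 677,250,000,000 ÷ 320,000 = 2,116,406.25.

£2,116,406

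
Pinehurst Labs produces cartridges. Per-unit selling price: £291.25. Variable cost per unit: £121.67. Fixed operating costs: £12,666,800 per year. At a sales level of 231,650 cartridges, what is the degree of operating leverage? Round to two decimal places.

1.48

At 231,650 units, contribution = 231,650 × £169.58 = £39,283,207.00.
EBIT = £39,283,207.00 − £12,666,800 = £26,616,407.00.
So DOL = total CM / EBIT = £39,283,207.00 / £26,616,407.00 = 1.4759.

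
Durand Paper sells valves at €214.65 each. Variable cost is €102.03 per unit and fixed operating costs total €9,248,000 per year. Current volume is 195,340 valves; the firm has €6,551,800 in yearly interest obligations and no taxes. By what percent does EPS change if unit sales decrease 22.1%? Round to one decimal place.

At 195,340 units, contribution = 195,340 × €112.62 = €21,999,190.80.
Subtracting fixed costs: EBIT = €21,999,190.80 − €9,248,000 = €12,751,190.80.
Interest = €6,551,800.00, so EBIT − I = €6,199,390.80.
Degree of combined leverage = contribution ÷ (EBIT − I) = €21,999,190.80 ÷ €6,199,390.80 = 3.5486.
%ΔEPS = DCL × %ΔSales = 3.5486 × -22.1% = -78.4%.

-78.4%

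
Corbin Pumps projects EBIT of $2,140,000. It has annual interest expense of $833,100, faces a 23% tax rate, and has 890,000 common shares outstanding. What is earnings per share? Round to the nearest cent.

$1.13

Interest = $833,100.00, so EBT = $2,140,000 − $833,100.00 = $1,306,900.00.
After tax at 23%: net income = $1,306,900.00 × 0.77 = $1,006,313.00.
Per share: $1,006,313.00 / 890,000 shares = $1.13.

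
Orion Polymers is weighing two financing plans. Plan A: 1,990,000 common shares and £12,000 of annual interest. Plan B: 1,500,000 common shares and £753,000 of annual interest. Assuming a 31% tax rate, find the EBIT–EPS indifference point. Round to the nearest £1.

£3,021,367

At indifference, (EBIT − 12,000)(1 − t)/1,990,000 = (EBIT − 753,000)(1 − t)/1,500,000.
Cancelling (1 − t) and cross-multiplying: 1,500,000·(EBIT − 12,000) = 1,990,000·(EBIT − 753,000).
Solving, EBIT = (753,000·1,990,000 − 12,000·1,500,000) / (1,990,000 − 1,500,000) = 1,480,470,000,000 / 490,000 = 3,021,367.35.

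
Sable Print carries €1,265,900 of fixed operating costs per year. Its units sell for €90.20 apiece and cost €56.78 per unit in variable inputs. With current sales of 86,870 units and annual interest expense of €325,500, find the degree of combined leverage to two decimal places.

Total contribution margin = 86,870 × €33.42 = €2,903,195.40.
Operating income = contribution − fixed costs = €2,903,195.40 − €1,265,900 = €1,637,295.40. Interest = €325,500.00, so EBIT − I = €1,311,795.40.
DCL = contribution ÷ (EBIT − I) = €2,903,195.40 ÷ €1,311,795.40 = 2.2131.

2.21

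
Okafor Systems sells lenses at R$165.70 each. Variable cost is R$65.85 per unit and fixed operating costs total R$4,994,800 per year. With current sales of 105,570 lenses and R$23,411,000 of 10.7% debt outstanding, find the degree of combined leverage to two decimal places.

Contribution at this volume is 105,570 × R$99.85 = R$10,541,164.50.
EBIT = R$10,541,164.50 − R$4,994,800 = R$5,546,364.50. Interest = R$2,504,977.00, so EBIT − I = R$3,041,387.50.
Degree of total leverage = total CM / (EBIT − interest) = R$10,541,164.50 / R$3,041,387.50 = 3.4659.

3.47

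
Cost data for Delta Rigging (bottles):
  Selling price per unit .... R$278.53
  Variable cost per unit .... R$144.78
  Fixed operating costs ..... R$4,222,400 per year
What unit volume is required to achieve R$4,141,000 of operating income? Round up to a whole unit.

62,531 bottles

Each unit contributes R$278.53 − R$144.78 = R$133.75.
Need Q such that Q × R$133.75 − R$4,222,400 = R$4,141,000, i.e. Q = R$8,363,400 / R$133.75 = 62,530.09 → 62,531.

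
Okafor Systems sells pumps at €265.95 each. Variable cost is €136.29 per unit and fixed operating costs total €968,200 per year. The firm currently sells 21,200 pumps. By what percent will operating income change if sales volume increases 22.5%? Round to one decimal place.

At 21,200 units, contribution = 21,200 × €129.66 = €2,748,792.00.
Operating income = contribution − fixed costs = €2,748,792.00 − €968,200 = €1,780,592.00.
DOL = contribution ÷ EBIT = €2,748,792.00 ÷ €1,780,592.00 = 1.5438.
Operating income changes by 1.5438 × +22.5% = +34.7%.

+34.7%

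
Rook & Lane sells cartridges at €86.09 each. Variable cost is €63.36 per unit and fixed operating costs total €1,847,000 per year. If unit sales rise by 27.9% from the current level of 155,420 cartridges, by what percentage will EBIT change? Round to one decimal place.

At 155,420 units, contribution = 155,420 × €22.73 = €3,532,696.60.
Operating income = contribution − fixed costs = €3,532,696.60 − €1,847,000 = €1,685,696.60.
Degree of operating leverage = €3,532,696.60 / €1,685,696.60 = 2.0957.
%ΔEBIT = DOL × %ΔSales = 2.0957 × +27.9% = +58.5%.

+58.5%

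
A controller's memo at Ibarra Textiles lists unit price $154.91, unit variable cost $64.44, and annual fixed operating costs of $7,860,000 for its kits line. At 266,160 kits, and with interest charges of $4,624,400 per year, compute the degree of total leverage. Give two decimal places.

2.08

Contribution at this volume is 266,160 × $90.47 = $24,079,495.20.
Subtracting fixed costs: EBIT = $24,079,495.20 − $7,860,000 = $16,219,495.20. Interest = $4,624,400.00, so EBIT − I = $11,595,095.20.
Degree of total leverage = total CM / (EBIT − interest) = $24,079,495.20 / $11,595,095.20 = 2.0767.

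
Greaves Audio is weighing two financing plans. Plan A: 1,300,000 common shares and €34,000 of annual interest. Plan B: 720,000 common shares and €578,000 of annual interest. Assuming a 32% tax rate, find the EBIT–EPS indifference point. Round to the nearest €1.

At indifference, (EBIT − 34,000)(1 − t)/1,300,000 = (EBIT − 578,000)(1 − t)/720,000.
The (1 − t) factor cancels: (EBIT − 34,000) × 720,000 = (EBIT − 578,000) × 1,300,000.
Solving, EBIT = (578,000·1,300,000 − 34,000·720,000) / (1,300,000 − 720,000) = 726,920,000,000 / 580,000 = 1,253,310.34.

€1,253,310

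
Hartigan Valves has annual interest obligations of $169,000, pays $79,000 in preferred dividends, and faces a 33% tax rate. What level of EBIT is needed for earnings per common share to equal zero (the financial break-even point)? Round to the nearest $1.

Grossing the preferred dividend up to pre-tax terms: $79,000 / (1 − 0.33) = $117,910.45.
EPS = 0 when EBIT covers interest plus the pre-tax preferred burden: $169,000 + $117,910.45 = $286,910.45.

$286,910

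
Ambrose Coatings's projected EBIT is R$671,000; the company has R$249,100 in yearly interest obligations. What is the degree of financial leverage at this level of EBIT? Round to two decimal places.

Interest = R$249,100.00.
DFL = EBIT ÷ (EBIT − I) = R$671,000 ÷ (R$671,000 − R$249,100.00) = R$671,000 ÷ R$421,900.00 = 1.5904.

1.59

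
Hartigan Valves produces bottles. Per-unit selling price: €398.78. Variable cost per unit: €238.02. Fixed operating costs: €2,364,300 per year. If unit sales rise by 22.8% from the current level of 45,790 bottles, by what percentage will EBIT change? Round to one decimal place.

Contribution at this volume is 45,790 × €160.76 = €7,361,200.40.
EBIT = €7,361,200.40 − €2,364,300 = €4,996,900.40.
So DOL = total CM / EBIT = €7,361,200.40 / €4,996,900.40 = 1.4732.
So EBIT moves 1.4732 × (+22.8%) = +33.6%.

+33.6%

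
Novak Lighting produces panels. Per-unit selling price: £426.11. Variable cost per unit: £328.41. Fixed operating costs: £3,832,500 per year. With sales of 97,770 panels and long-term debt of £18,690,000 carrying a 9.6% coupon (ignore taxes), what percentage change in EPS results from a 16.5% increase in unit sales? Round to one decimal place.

+40.2%

Total contribution margin = 97,770 × £97.70 = £9,552,129.00.
Operating income = contribution − fixed costs = £9,552,129.00 − £3,832,500 = £5,719,629.00.
Interest = £1,794,240.00, so EBIT − I = £3,925,389.00.
Degree of combined leverage = contribution ÷ (EBIT − I) = £9,552,129.00 ÷ £3,925,389.00 = 2.4334.
EPS therefore changes by 2.4334 × (+16.5%) = +40.2%.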